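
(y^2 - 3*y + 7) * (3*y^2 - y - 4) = 3*y^4 - 10*y^3 + 20*y^2 + 5*y - 28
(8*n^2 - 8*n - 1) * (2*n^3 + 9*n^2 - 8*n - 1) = 16*n^5 + 56*n^4 - 138*n^3 + 47*n^2 + 16*n + 1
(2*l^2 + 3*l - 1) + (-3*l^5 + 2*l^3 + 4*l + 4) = -3*l^5 + 2*l^3 + 2*l^2 + 7*l + 3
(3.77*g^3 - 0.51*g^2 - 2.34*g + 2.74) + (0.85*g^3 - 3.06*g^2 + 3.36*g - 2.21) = 4.62*g^3 - 3.57*g^2 + 1.02*g + 0.53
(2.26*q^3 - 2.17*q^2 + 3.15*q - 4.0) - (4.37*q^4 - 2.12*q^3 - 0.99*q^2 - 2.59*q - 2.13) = -4.37*q^4 + 4.38*q^3 - 1.18*q^2 + 5.74*q - 1.87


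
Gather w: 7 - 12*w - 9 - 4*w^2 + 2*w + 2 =-4*w^2 - 10*w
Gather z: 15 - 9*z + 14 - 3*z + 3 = 32 - 12*z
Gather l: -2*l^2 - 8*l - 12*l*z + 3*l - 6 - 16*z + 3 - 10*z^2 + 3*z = -2*l^2 + l*(-12*z - 5) - 10*z^2 - 13*z - 3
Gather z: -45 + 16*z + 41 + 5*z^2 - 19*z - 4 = 5*z^2 - 3*z - 8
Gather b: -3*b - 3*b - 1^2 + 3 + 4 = 6 - 6*b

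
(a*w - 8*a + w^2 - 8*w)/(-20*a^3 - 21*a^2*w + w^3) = (w - 8)/(-20*a^2 - a*w + w^2)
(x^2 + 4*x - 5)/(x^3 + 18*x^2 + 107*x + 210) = (x - 1)/(x^2 + 13*x + 42)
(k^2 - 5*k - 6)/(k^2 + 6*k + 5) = (k - 6)/(k + 5)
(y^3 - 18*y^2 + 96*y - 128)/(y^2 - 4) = (y^2 - 16*y + 64)/(y + 2)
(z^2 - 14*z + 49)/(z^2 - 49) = (z - 7)/(z + 7)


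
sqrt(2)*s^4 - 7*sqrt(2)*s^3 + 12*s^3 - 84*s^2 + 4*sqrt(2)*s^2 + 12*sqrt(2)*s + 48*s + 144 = (s - 6)*(s - 2)*(s + 6*sqrt(2))*(sqrt(2)*s + sqrt(2))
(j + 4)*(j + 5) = j^2 + 9*j + 20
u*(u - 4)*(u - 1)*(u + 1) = u^4 - 4*u^3 - u^2 + 4*u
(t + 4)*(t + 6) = t^2 + 10*t + 24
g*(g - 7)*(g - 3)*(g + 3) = g^4 - 7*g^3 - 9*g^2 + 63*g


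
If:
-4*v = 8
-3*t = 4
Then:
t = -4/3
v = -2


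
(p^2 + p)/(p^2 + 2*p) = (p + 1)/(p + 2)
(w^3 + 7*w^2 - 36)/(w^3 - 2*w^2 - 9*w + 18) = (w + 6)/(w - 3)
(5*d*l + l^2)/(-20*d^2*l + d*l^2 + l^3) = -1/(4*d - l)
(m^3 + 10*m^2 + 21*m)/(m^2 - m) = (m^2 + 10*m + 21)/(m - 1)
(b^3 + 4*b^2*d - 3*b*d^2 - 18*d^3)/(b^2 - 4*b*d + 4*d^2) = (b^2 + 6*b*d + 9*d^2)/(b - 2*d)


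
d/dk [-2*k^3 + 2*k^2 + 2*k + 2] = -6*k^2 + 4*k + 2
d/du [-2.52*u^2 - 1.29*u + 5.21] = -5.04*u - 1.29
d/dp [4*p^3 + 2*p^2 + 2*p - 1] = 12*p^2 + 4*p + 2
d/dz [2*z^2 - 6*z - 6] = 4*z - 6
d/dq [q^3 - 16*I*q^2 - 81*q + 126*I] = 3*q^2 - 32*I*q - 81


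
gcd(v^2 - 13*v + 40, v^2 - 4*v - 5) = v - 5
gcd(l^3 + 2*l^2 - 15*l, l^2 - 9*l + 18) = l - 3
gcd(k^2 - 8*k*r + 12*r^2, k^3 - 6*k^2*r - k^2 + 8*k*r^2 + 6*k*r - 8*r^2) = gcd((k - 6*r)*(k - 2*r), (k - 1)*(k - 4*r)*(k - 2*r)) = -k + 2*r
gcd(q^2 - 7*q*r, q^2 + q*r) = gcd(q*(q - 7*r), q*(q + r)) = q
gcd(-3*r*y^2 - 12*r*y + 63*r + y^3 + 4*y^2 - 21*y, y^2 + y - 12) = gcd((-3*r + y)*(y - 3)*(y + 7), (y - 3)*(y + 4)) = y - 3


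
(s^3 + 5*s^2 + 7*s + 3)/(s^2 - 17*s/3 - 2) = 3*(s^3 + 5*s^2 + 7*s + 3)/(3*s^2 - 17*s - 6)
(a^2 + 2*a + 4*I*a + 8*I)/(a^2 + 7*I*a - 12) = (a + 2)/(a + 3*I)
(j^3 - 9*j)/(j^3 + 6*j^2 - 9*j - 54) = j/(j + 6)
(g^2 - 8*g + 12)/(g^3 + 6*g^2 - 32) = (g - 6)/(g^2 + 8*g + 16)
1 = 1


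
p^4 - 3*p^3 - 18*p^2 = p^2*(p - 6)*(p + 3)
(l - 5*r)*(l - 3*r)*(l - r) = l^3 - 9*l^2*r + 23*l*r^2 - 15*r^3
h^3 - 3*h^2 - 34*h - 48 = (h - 8)*(h + 2)*(h + 3)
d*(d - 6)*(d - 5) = d^3 - 11*d^2 + 30*d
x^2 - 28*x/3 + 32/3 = (x - 8)*(x - 4/3)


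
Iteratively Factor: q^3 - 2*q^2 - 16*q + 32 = (q - 4)*(q^2 + 2*q - 8) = (q - 4)*(q - 2)*(q + 4)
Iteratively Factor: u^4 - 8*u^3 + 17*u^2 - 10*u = (u - 2)*(u^3 - 6*u^2 + 5*u) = u*(u - 2)*(u^2 - 6*u + 5) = u*(u - 2)*(u - 1)*(u - 5)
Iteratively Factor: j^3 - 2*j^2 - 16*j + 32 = (j + 4)*(j^2 - 6*j + 8) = (j - 4)*(j + 4)*(j - 2)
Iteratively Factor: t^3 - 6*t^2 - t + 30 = (t - 5)*(t^2 - t - 6) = (t - 5)*(t - 3)*(t + 2)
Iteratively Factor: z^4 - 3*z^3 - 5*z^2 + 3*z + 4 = (z - 1)*(z^3 - 2*z^2 - 7*z - 4) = (z - 1)*(z + 1)*(z^2 - 3*z - 4) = (z - 1)*(z + 1)^2*(z - 4)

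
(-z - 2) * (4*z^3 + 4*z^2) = -4*z^4 - 12*z^3 - 8*z^2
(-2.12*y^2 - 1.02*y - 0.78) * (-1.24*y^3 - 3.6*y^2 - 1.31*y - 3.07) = 2.6288*y^5 + 8.8968*y^4 + 7.4164*y^3 + 10.6526*y^2 + 4.1532*y + 2.3946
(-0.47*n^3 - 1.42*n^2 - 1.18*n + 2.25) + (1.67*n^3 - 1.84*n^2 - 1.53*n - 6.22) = 1.2*n^3 - 3.26*n^2 - 2.71*n - 3.97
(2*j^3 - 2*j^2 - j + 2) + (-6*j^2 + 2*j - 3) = 2*j^3 - 8*j^2 + j - 1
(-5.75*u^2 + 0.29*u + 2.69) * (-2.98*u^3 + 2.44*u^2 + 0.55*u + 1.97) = 17.135*u^5 - 14.8942*u^4 - 10.4711*u^3 - 4.6044*u^2 + 2.0508*u + 5.2993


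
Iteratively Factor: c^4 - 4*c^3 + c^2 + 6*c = (c)*(c^3 - 4*c^2 + c + 6) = c*(c - 2)*(c^2 - 2*c - 3) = c*(c - 2)*(c + 1)*(c - 3)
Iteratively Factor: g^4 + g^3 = (g)*(g^3 + g^2) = g^2*(g^2 + g) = g^2*(g + 1)*(g)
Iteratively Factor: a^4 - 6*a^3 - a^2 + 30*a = (a - 3)*(a^3 - 3*a^2 - 10*a) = (a - 5)*(a - 3)*(a^2 + 2*a) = a*(a - 5)*(a - 3)*(a + 2)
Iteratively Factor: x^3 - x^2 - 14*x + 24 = (x - 2)*(x^2 + x - 12) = (x - 2)*(x + 4)*(x - 3)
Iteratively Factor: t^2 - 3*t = (t - 3)*(t)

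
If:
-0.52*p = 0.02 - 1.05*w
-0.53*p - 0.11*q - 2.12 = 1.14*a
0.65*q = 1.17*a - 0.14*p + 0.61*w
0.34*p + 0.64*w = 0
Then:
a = -1.58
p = -0.02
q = -2.83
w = 0.01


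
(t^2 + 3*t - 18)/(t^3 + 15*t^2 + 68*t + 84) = (t - 3)/(t^2 + 9*t + 14)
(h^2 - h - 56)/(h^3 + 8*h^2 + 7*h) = (h - 8)/(h*(h + 1))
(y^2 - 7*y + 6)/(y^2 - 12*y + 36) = (y - 1)/(y - 6)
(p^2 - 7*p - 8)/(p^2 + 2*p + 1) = (p - 8)/(p + 1)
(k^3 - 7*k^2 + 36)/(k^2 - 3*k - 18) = (k^2 - k - 6)/(k + 3)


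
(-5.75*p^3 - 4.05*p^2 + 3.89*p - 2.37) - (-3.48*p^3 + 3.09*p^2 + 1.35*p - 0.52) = -2.27*p^3 - 7.14*p^2 + 2.54*p - 1.85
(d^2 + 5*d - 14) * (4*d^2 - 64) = 4*d^4 + 20*d^3 - 120*d^2 - 320*d + 896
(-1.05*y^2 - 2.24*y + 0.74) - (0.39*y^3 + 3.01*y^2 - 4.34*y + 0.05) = -0.39*y^3 - 4.06*y^2 + 2.1*y + 0.69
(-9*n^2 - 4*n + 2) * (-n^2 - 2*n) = 9*n^4 + 22*n^3 + 6*n^2 - 4*n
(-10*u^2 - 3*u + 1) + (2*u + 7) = -10*u^2 - u + 8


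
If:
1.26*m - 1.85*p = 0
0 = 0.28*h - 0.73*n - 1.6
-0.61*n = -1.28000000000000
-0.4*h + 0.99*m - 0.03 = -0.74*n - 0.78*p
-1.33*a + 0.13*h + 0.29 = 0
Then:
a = 1.31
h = 11.19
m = 1.94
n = 2.10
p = 1.32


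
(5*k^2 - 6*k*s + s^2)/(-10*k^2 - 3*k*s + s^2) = (-k + s)/(2*k + s)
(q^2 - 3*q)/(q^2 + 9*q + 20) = q*(q - 3)/(q^2 + 9*q + 20)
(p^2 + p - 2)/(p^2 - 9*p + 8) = (p + 2)/(p - 8)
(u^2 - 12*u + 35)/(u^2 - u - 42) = (u - 5)/(u + 6)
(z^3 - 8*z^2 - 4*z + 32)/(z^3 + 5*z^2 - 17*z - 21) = (z^3 - 8*z^2 - 4*z + 32)/(z^3 + 5*z^2 - 17*z - 21)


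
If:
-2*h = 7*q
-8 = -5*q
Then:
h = -28/5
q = 8/5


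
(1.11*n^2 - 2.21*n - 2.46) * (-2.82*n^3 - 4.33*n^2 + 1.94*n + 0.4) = -3.1302*n^5 + 1.4259*n^4 + 18.6599*n^3 + 6.8084*n^2 - 5.6564*n - 0.984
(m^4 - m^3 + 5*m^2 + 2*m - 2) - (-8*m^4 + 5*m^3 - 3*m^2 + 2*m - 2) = 9*m^4 - 6*m^3 + 8*m^2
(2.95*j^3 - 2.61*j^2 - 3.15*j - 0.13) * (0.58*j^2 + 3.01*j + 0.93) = 1.711*j^5 + 7.3657*j^4 - 6.9396*j^3 - 11.9842*j^2 - 3.3208*j - 0.1209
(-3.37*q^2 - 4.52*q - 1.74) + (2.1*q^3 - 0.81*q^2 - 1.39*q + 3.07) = 2.1*q^3 - 4.18*q^2 - 5.91*q + 1.33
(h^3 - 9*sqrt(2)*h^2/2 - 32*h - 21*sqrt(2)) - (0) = h^3 - 9*sqrt(2)*h^2/2 - 32*h - 21*sqrt(2)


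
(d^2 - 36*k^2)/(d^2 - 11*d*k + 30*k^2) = (d + 6*k)/(d - 5*k)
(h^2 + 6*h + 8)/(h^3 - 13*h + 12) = (h + 2)/(h^2 - 4*h + 3)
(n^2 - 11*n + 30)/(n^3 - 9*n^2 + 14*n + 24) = (n - 5)/(n^2 - 3*n - 4)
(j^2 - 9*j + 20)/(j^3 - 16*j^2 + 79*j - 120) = (j - 4)/(j^2 - 11*j + 24)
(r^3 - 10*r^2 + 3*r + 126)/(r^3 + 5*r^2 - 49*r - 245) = (r^2 - 3*r - 18)/(r^2 + 12*r + 35)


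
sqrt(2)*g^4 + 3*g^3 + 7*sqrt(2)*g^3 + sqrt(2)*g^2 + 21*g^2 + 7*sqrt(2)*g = g*(g + 7)*(g + sqrt(2))*(sqrt(2)*g + 1)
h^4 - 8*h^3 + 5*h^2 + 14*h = h*(h - 7)*(h - 2)*(h + 1)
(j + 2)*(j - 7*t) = j^2 - 7*j*t + 2*j - 14*t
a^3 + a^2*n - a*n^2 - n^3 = (a - n)*(a + n)^2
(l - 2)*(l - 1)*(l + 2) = l^3 - l^2 - 4*l + 4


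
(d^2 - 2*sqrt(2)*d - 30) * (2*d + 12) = 2*d^3 - 4*sqrt(2)*d^2 + 12*d^2 - 60*d - 24*sqrt(2)*d - 360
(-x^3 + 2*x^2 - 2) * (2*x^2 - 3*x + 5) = -2*x^5 + 7*x^4 - 11*x^3 + 6*x^2 + 6*x - 10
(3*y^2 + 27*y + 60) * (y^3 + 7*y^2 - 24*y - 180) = 3*y^5 + 48*y^4 + 177*y^3 - 768*y^2 - 6300*y - 10800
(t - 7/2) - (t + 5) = -17/2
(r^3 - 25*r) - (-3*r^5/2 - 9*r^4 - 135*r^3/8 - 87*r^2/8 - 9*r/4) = 3*r^5/2 + 9*r^4 + 143*r^3/8 + 87*r^2/8 - 91*r/4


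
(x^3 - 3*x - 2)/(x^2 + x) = x - 1 - 2/x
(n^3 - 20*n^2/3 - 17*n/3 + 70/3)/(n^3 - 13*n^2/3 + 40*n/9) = 3*(n^2 - 5*n - 14)/(n*(3*n - 8))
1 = 1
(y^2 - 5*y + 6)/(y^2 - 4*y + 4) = (y - 3)/(y - 2)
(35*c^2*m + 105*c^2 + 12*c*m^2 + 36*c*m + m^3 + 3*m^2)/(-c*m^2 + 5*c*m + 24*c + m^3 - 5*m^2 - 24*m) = (-35*c^2 - 12*c*m - m^2)/(c*m - 8*c - m^2 + 8*m)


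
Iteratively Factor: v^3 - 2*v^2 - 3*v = (v - 3)*(v^2 + v) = v*(v - 3)*(v + 1)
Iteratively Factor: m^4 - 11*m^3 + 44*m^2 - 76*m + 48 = (m - 2)*(m^3 - 9*m^2 + 26*m - 24) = (m - 4)*(m - 2)*(m^2 - 5*m + 6) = (m - 4)*(m - 2)^2*(m - 3)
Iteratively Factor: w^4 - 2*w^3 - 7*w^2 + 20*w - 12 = (w - 2)*(w^3 - 7*w + 6) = (w - 2)^2*(w^2 + 2*w - 3) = (w - 2)^2*(w - 1)*(w + 3)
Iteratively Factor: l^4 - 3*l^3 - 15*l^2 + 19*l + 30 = (l + 1)*(l^3 - 4*l^2 - 11*l + 30) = (l - 5)*(l + 1)*(l^2 + l - 6) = (l - 5)*(l - 2)*(l + 1)*(l + 3)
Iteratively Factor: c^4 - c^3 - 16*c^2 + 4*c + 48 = (c - 2)*(c^3 + c^2 - 14*c - 24) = (c - 2)*(c + 2)*(c^2 - c - 12) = (c - 2)*(c + 2)*(c + 3)*(c - 4)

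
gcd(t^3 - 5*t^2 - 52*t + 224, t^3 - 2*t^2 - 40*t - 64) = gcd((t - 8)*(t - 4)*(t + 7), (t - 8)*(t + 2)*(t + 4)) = t - 8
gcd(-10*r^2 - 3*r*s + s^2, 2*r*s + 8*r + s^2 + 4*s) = 2*r + s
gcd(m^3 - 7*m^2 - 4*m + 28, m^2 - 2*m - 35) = m - 7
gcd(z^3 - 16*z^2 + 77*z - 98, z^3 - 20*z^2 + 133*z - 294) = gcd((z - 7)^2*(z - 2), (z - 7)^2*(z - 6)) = z^2 - 14*z + 49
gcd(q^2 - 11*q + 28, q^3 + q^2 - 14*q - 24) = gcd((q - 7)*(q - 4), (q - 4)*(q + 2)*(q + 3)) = q - 4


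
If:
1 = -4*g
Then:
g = -1/4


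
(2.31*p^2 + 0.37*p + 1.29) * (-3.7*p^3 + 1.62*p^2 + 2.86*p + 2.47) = -8.547*p^5 + 2.3732*p^4 + 2.433*p^3 + 8.8537*p^2 + 4.6033*p + 3.1863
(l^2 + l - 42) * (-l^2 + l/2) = -l^4 - l^3/2 + 85*l^2/2 - 21*l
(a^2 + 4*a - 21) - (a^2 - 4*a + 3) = 8*a - 24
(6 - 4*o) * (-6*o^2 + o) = 24*o^3 - 40*o^2 + 6*o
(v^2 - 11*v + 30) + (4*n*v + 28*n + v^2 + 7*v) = 4*n*v + 28*n + 2*v^2 - 4*v + 30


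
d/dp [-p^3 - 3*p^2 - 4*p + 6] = -3*p^2 - 6*p - 4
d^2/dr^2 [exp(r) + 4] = exp(r)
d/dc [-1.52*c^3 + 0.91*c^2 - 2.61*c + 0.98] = -4.56*c^2 + 1.82*c - 2.61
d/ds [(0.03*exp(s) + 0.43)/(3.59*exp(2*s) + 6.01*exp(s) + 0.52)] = (-(0.03*exp(s) + 0.43)*(7.18*exp(s) + 6.01) + 0.1077*exp(2*s) + 0.1803*exp(s) + 0.0156)*exp(s)/(3.59*exp(2*s) + 6.01*exp(s) + 0.52)^2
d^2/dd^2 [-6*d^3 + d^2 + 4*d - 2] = 2 - 36*d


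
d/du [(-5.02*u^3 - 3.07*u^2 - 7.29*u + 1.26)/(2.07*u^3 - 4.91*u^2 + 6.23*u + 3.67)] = (-3.5527136788005e-15*u^5 + 31.0031*u^4 - 32.3686*u^3 - 118.0148*u^2 - 10.1606*u - 34.6041)/(4.2849*u^6 - 20.3274*u^5 + 49.9003*u^4 - 45.9848*u^3 + 2.77350000000001*u^2 + 45.7282*u + 13.4689)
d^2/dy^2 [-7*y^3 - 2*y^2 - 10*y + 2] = -42*y - 4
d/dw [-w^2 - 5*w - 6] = -2*w - 5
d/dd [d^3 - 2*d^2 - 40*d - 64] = 3*d^2 - 4*d - 40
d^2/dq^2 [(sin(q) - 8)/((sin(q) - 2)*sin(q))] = (-sin(q)^2 + 30*sin(q) - 46 - 16/sin(q) + 96/sin(q)^2 - 64/sin(q)^3)/(sin(q) - 2)^3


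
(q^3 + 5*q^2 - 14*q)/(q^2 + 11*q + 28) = q*(q - 2)/(q + 4)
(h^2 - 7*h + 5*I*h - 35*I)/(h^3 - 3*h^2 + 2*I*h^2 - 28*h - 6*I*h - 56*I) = (h + 5*I)/(h^2 + 2*h*(2 + I) + 8*I)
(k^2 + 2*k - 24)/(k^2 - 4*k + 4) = (k^2 + 2*k - 24)/(k^2 - 4*k + 4)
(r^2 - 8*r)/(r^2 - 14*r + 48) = r/(r - 6)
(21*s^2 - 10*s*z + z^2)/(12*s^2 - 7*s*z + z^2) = (-7*s + z)/(-4*s + z)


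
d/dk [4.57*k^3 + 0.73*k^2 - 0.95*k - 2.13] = 13.71*k^2 + 1.46*k - 0.95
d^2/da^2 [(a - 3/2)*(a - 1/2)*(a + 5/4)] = 6*a - 3/2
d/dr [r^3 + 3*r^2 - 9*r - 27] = 3*r^2 + 6*r - 9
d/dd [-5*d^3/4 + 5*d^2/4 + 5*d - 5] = -15*d^2/4 + 5*d/2 + 5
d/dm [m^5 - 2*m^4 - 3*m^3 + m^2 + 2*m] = 5*m^4 - 8*m^3 - 9*m^2 + 2*m + 2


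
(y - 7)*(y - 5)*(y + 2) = y^3 - 10*y^2 + 11*y + 70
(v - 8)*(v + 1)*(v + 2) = v^3 - 5*v^2 - 22*v - 16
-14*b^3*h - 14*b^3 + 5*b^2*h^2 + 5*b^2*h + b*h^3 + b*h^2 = (-2*b + h)*(7*b + h)*(b*h + b)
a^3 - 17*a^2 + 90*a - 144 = (a - 8)*(a - 6)*(a - 3)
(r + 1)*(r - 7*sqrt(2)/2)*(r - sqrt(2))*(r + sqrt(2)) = r^4 - 7*sqrt(2)*r^3/2 + r^3 - 7*sqrt(2)*r^2/2 - 2*r^2 - 2*r + 7*sqrt(2)*r + 7*sqrt(2)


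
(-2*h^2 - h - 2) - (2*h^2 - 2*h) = -4*h^2 + h - 2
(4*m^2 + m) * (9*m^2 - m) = 36*m^4 + 5*m^3 - m^2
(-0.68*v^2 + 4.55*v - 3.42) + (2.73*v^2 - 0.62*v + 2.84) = 2.05*v^2 + 3.93*v - 0.58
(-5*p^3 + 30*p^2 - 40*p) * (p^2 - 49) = -5*p^5 + 30*p^4 + 205*p^3 - 1470*p^2 + 1960*p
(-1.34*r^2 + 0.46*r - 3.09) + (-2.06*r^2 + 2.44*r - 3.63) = -3.4*r^2 + 2.9*r - 6.72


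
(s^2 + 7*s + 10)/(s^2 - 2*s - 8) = (s + 5)/(s - 4)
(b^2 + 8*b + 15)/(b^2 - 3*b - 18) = (b + 5)/(b - 6)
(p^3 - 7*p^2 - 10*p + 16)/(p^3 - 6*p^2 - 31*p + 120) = (p^2 + p - 2)/(p^2 + 2*p - 15)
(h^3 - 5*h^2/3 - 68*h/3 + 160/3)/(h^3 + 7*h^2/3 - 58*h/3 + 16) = (h^2 + h - 20)/(h^2 + 5*h - 6)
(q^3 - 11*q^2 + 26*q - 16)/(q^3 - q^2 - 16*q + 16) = (q^2 - 10*q + 16)/(q^2 - 16)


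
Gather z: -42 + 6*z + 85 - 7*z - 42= 1 - z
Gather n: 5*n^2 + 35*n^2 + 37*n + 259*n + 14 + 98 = 40*n^2 + 296*n + 112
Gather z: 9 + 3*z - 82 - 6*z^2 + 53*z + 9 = -6*z^2 + 56*z - 64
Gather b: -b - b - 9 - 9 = -2*b - 18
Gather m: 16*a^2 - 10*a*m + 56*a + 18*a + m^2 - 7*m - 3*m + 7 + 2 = 16*a^2 + 74*a + m^2 + m*(-10*a - 10) + 9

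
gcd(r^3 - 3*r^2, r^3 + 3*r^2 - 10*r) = r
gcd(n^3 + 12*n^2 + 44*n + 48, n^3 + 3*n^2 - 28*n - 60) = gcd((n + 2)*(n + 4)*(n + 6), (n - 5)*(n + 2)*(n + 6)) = n^2 + 8*n + 12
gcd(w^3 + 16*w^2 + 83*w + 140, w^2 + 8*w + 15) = w + 5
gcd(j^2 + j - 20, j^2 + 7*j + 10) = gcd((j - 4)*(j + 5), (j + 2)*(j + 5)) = j + 5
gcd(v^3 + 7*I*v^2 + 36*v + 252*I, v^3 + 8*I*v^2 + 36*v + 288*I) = v^2 + 36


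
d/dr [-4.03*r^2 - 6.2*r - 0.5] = -8.06*r - 6.2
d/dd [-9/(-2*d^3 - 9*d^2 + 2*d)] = 18*(-3*d^2 - 9*d + 1)/(d^2*(2*d^2 + 9*d - 2)^2)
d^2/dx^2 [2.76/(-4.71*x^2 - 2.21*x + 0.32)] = (122.456232*x^2 + 57.458232*x - 2.76*(9.42*x + 2.21)*(18.84*x + 4.42) - 8.319744)/(4.71*x^2 + 2.21*x - 0.32)^3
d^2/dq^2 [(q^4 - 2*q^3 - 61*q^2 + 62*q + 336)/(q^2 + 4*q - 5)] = 2*(q^6 + 12*q^5 + 33*q^4 + 104*q^3 + 363*q^2 + 4812*q + 6771)/(q^6 + 12*q^5 + 33*q^4 - 56*q^3 - 165*q^2 + 300*q - 125)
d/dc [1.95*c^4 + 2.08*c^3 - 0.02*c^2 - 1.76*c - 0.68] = 7.8*c^3 + 6.24*c^2 - 0.04*c - 1.76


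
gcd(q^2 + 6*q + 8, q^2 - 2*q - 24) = q + 4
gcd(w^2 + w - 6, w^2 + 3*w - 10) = w - 2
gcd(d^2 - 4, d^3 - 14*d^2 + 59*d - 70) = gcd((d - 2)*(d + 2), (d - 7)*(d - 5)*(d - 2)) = d - 2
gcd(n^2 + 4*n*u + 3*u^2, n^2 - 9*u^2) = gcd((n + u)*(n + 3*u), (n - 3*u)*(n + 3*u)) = n + 3*u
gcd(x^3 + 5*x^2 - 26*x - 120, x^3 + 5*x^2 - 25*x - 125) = x - 5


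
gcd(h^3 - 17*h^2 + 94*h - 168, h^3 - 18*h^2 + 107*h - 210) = h^2 - 13*h + 42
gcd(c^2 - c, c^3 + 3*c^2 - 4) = c - 1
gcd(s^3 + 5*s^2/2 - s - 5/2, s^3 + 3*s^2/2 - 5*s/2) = s^2 + 3*s/2 - 5/2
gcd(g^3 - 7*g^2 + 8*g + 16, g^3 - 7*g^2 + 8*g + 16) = g^3 - 7*g^2 + 8*g + 16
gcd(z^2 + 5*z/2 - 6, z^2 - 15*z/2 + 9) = z - 3/2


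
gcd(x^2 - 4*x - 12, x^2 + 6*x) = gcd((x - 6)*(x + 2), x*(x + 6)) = 1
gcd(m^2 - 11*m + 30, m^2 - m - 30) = m - 6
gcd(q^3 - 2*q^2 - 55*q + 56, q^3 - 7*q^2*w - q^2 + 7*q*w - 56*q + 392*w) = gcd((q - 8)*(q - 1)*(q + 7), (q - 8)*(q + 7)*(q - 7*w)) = q^2 - q - 56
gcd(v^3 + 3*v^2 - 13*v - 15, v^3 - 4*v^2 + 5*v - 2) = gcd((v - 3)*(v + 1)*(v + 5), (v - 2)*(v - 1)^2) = 1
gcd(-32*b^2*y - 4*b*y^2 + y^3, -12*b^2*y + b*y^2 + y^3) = 4*b*y + y^2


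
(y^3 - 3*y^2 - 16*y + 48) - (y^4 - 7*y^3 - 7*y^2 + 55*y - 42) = -y^4 + 8*y^3 + 4*y^2 - 71*y + 90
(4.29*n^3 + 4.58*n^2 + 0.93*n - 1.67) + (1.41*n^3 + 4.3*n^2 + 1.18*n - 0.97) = 5.7*n^3 + 8.88*n^2 + 2.11*n - 2.64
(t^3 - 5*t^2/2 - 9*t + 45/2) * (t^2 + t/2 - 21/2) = t^5 - 2*t^4 - 83*t^3/4 + 177*t^2/4 + 423*t/4 - 945/4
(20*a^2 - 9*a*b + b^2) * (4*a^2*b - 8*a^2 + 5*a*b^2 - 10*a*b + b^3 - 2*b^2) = 80*a^4*b - 160*a^4 + 64*a^3*b^2 - 128*a^3*b - 21*a^2*b^3 + 42*a^2*b^2 - 4*a*b^4 + 8*a*b^3 + b^5 - 2*b^4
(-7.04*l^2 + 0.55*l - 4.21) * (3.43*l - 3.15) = -24.1472*l^3 + 24.0625*l^2 - 16.1728*l + 13.2615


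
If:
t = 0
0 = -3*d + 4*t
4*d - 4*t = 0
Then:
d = 0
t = 0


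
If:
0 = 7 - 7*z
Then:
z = 1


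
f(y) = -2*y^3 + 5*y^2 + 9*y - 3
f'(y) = -6*y^2 + 10*y + 9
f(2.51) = 19.46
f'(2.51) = -3.70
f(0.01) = -2.91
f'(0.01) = 9.10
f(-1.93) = 12.63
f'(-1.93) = -32.65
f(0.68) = 4.80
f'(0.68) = 13.03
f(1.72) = 17.10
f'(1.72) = 8.45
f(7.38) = -468.15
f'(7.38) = -243.99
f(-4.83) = 295.53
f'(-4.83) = -179.27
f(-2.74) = 51.02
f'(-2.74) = -63.45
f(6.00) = -201.00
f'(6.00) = -147.00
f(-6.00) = 555.00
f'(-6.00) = -267.00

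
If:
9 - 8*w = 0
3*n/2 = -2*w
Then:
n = -3/2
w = 9/8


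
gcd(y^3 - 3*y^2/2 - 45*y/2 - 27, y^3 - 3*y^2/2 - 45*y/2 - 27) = y^3 - 3*y^2/2 - 45*y/2 - 27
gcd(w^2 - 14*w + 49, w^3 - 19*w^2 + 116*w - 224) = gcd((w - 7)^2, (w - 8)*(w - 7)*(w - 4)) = w - 7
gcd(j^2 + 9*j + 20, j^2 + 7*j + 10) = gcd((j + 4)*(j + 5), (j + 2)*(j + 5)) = j + 5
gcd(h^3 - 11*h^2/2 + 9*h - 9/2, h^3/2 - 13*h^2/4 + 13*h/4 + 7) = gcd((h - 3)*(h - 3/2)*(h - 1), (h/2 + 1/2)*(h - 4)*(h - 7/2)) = 1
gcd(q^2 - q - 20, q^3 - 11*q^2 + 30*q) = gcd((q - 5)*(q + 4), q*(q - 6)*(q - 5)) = q - 5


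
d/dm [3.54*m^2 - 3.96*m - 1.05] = 7.08*m - 3.96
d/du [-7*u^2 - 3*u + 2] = -14*u - 3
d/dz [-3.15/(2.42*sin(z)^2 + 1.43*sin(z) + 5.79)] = (15.246*sin(z) + 4.5045)*cos(z)/(2.42*sin(z)^2 + 1.43*sin(z) + 5.79)^2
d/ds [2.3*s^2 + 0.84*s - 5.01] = 4.6*s + 0.84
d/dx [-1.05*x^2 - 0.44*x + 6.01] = -2.1*x - 0.44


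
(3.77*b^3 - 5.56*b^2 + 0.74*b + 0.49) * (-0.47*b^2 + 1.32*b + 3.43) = -1.7719*b^5 + 7.5896*b^4 + 5.2441*b^3 - 18.3243*b^2 + 3.185*b + 1.6807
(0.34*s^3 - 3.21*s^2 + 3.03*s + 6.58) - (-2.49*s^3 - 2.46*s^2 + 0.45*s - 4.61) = 2.83*s^3 - 0.75*s^2 + 2.58*s + 11.19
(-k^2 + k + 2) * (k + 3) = -k^3 - 2*k^2 + 5*k + 6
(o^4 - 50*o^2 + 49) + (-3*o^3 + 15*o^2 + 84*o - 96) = o^4 - 3*o^3 - 35*o^2 + 84*o - 47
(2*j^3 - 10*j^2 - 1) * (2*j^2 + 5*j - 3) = 4*j^5 - 10*j^4 - 56*j^3 + 28*j^2 - 5*j + 3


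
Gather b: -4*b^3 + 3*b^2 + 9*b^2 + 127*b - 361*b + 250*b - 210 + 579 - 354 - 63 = -4*b^3 + 12*b^2 + 16*b - 48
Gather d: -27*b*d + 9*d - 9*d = -27*b*d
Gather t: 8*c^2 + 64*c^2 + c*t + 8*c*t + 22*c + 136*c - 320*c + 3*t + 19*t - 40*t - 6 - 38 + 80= 72*c^2 - 162*c + t*(9*c - 18) + 36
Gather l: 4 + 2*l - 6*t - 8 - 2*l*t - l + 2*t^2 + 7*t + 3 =l*(1 - 2*t) + 2*t^2 + t - 1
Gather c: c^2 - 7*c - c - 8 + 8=c^2 - 8*c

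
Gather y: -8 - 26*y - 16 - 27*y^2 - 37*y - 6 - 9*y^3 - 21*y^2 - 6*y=-9*y^3 - 48*y^2 - 69*y - 30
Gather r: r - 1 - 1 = r - 2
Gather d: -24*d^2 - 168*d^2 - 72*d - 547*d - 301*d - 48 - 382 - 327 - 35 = -192*d^2 - 920*d - 792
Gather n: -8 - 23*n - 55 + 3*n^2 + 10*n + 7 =3*n^2 - 13*n - 56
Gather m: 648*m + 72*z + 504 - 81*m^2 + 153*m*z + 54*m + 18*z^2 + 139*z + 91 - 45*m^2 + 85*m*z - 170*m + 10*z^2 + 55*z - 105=-126*m^2 + m*(238*z + 532) + 28*z^2 + 266*z + 490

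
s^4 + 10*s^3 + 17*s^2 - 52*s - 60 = (s - 2)*(s + 1)*(s + 5)*(s + 6)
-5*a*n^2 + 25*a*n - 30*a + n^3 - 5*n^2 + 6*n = (-5*a + n)*(n - 3)*(n - 2)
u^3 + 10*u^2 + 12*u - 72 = (u - 2)*(u + 6)^2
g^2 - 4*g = g*(g - 4)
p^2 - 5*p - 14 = (p - 7)*(p + 2)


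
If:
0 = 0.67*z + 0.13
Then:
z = -0.19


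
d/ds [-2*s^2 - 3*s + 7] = -4*s - 3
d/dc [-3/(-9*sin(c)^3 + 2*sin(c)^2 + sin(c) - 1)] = 3*(-27*sin(c)^2 + 4*sin(c) + 1)*cos(c)/(9*sin(c)^3 - 2*sin(c)^2 - sin(c) + 1)^2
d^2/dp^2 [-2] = 0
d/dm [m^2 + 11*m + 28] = 2*m + 11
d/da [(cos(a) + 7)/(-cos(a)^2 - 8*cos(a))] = -(sin(a) + 56*sin(a)/cos(a)^2 + 14*tan(a))/(cos(a) + 8)^2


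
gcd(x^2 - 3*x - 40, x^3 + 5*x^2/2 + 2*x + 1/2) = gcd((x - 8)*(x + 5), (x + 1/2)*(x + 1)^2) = 1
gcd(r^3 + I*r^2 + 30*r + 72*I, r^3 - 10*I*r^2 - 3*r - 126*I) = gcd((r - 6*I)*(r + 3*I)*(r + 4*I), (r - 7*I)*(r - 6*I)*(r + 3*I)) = r^2 - 3*I*r + 18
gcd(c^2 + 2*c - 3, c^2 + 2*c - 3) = c^2 + 2*c - 3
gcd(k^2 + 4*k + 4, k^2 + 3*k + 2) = k + 2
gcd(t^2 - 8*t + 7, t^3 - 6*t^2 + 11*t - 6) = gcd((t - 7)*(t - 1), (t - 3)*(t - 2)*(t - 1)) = t - 1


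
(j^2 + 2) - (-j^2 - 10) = 2*j^2 + 12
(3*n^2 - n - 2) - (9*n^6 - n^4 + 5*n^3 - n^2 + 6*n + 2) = -9*n^6 + n^4 - 5*n^3 + 4*n^2 - 7*n - 4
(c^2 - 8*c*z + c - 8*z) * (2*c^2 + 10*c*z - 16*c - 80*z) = 2*c^4 - 6*c^3*z - 14*c^3 - 80*c^2*z^2 + 42*c^2*z - 16*c^2 + 560*c*z^2 + 48*c*z + 640*z^2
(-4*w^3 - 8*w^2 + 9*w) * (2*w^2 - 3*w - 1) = -8*w^5 - 4*w^4 + 46*w^3 - 19*w^2 - 9*w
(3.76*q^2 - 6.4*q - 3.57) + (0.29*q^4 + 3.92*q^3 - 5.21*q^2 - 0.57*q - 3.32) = 0.29*q^4 + 3.92*q^3 - 1.45*q^2 - 6.97*q - 6.89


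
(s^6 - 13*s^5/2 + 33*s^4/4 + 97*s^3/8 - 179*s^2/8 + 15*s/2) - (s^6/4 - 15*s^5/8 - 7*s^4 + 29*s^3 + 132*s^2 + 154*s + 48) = 3*s^6/4 - 37*s^5/8 + 61*s^4/4 - 135*s^3/8 - 1235*s^2/8 - 293*s/2 - 48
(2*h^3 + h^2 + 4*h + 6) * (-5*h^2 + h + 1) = -10*h^5 - 3*h^4 - 17*h^3 - 25*h^2 + 10*h + 6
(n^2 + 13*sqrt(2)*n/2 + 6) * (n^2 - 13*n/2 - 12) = n^4 - 13*n^3/2 + 13*sqrt(2)*n^3/2 - 169*sqrt(2)*n^2/4 - 6*n^2 - 78*sqrt(2)*n - 39*n - 72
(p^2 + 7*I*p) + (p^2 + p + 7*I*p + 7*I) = 2*p^2 + p + 14*I*p + 7*I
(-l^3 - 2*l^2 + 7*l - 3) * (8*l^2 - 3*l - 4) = -8*l^5 - 13*l^4 + 66*l^3 - 37*l^2 - 19*l + 12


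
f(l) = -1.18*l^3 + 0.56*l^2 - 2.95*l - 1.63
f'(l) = -3.54*l^2 + 1.12*l - 2.95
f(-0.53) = 0.27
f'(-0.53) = -4.54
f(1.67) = -10.49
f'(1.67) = -10.95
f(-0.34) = -0.52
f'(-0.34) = -3.74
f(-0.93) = 2.55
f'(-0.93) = -7.05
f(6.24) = -284.94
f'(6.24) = -133.80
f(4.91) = -142.29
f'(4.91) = -82.79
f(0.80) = -4.24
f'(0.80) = -4.32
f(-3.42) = 62.21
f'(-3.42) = -48.19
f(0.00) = -1.63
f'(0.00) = -2.95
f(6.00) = -254.05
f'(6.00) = -123.67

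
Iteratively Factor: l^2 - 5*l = (l)*(l - 5)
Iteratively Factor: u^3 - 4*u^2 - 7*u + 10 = (u - 5)*(u^2 + u - 2) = (u - 5)*(u + 2)*(u - 1)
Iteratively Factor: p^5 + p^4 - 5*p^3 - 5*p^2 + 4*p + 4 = (p - 1)*(p^4 + 2*p^3 - 3*p^2 - 8*p - 4) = (p - 2)*(p - 1)*(p^3 + 4*p^2 + 5*p + 2) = (p - 2)*(p - 1)*(p + 2)*(p^2 + 2*p + 1) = (p - 2)*(p - 1)*(p + 1)*(p + 2)*(p + 1)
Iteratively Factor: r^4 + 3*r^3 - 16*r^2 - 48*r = (r)*(r^3 + 3*r^2 - 16*r - 48) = r*(r + 3)*(r^2 - 16) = r*(r + 3)*(r + 4)*(r - 4)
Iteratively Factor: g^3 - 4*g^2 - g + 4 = (g + 1)*(g^2 - 5*g + 4) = (g - 4)*(g + 1)*(g - 1)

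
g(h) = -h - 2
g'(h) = -1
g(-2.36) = 0.36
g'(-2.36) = -1.00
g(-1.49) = -0.51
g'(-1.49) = -1.00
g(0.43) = -2.43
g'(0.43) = -1.00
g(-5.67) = 3.67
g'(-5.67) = -1.00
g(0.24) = -2.24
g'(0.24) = -1.00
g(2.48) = -4.48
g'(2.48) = -1.00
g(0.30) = -2.30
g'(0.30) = -1.00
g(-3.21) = 1.21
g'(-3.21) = -1.00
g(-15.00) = 13.00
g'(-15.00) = -1.00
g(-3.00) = 1.00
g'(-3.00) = -1.00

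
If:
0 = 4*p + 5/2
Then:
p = -5/8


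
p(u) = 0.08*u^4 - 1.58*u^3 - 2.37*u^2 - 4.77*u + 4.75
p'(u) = 0.32*u^3 - 4.74*u^2 - 4.74*u - 4.77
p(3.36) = -87.77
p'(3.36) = -62.07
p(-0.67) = 7.37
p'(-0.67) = -3.82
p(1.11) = -5.50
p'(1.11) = -15.43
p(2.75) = -54.57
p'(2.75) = -47.00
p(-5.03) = 221.07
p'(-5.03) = -141.58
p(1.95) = -24.12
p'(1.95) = -29.66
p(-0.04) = 4.94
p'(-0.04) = -4.59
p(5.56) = -290.15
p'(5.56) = -122.65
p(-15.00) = 8925.55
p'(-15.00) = -2080.17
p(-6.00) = 393.01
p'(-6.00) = -216.09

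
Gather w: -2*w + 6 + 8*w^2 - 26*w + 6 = 8*w^2 - 28*w + 12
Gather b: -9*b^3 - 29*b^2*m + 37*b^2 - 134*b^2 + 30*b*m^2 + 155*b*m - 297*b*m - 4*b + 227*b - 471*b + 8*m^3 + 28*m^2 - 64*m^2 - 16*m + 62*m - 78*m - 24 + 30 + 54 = -9*b^3 + b^2*(-29*m - 97) + b*(30*m^2 - 142*m - 248) + 8*m^3 - 36*m^2 - 32*m + 60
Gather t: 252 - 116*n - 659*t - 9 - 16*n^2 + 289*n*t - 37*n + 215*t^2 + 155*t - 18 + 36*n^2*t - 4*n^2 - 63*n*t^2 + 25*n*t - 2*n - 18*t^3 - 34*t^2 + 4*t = -20*n^2 - 155*n - 18*t^3 + t^2*(181 - 63*n) + t*(36*n^2 + 314*n - 500) + 225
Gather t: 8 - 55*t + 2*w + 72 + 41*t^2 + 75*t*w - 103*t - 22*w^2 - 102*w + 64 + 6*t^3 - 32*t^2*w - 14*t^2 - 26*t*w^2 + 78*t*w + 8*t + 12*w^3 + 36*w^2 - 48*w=6*t^3 + t^2*(27 - 32*w) + t*(-26*w^2 + 153*w - 150) + 12*w^3 + 14*w^2 - 148*w + 144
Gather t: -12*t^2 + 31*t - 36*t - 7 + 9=-12*t^2 - 5*t + 2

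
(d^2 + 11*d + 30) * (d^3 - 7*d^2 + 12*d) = d^5 + 4*d^4 - 35*d^3 - 78*d^2 + 360*d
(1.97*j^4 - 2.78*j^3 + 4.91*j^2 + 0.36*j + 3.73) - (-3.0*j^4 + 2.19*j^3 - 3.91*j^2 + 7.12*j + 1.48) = 4.97*j^4 - 4.97*j^3 + 8.82*j^2 - 6.76*j + 2.25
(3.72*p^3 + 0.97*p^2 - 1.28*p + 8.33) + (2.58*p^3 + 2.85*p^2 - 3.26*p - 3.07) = 6.3*p^3 + 3.82*p^2 - 4.54*p + 5.26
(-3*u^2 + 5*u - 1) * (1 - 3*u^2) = 9*u^4 - 15*u^3 + 5*u - 1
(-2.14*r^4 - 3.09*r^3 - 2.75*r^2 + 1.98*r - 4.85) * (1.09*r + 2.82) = -2.3326*r^5 - 9.4029*r^4 - 11.7113*r^3 - 5.5968*r^2 + 0.297099999999999*r - 13.677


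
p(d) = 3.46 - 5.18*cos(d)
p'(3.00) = 0.73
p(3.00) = 8.59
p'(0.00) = 0.00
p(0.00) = -1.72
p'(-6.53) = -1.27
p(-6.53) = -1.56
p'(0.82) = 3.79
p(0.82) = -0.07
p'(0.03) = 0.16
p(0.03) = -1.72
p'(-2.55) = -2.89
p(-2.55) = 7.76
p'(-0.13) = -0.67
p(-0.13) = -1.68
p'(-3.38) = 1.22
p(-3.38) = 8.49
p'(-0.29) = -1.48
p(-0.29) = -1.50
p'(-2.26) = -4.00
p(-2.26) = 6.75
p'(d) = 5.18*sin(d)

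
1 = 1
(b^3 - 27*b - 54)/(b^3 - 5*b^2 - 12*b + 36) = (b + 3)/(b - 2)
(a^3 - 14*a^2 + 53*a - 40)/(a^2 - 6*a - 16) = (a^2 - 6*a + 5)/(a + 2)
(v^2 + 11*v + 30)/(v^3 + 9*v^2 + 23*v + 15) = (v + 6)/(v^2 + 4*v + 3)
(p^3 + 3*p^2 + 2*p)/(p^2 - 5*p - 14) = p*(p + 1)/(p - 7)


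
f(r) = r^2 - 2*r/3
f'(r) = 2*r - 2/3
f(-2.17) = 6.16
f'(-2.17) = -5.01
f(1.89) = 2.31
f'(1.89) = 3.11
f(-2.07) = 5.66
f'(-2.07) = -4.81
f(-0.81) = 1.20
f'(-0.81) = -2.29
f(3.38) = 9.17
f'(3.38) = 6.09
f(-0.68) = 0.92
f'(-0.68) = -2.03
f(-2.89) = 10.28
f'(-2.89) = -6.45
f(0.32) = -0.11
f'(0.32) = -0.03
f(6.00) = 32.00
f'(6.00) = 11.33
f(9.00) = 75.00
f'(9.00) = 17.33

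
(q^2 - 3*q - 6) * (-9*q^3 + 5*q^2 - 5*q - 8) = -9*q^5 + 32*q^4 + 34*q^3 - 23*q^2 + 54*q + 48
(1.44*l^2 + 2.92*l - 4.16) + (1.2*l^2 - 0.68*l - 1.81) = 2.64*l^2 + 2.24*l - 5.97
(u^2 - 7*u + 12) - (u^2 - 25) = 37 - 7*u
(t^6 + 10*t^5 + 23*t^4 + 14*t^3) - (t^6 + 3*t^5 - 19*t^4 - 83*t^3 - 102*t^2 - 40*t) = 7*t^5 + 42*t^4 + 97*t^3 + 102*t^2 + 40*t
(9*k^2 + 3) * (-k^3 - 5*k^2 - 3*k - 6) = -9*k^5 - 45*k^4 - 30*k^3 - 69*k^2 - 9*k - 18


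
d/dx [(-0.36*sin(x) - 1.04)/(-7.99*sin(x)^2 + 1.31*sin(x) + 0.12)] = (-2.8764*sin(x)^2 - 16.6192*sin(x) + 1.3192)*cos(x)/(63.8401*sin(x)^4 - 20.9338*sin(x)^3 - 0.2015*sin(x)^2 + 0.3144*sin(x) + 0.0144)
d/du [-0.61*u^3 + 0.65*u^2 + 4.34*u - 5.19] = -1.83*u^2 + 1.3*u + 4.34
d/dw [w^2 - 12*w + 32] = 2*w - 12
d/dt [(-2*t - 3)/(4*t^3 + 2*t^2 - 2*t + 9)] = 4*(4*t^3 + 10*t^2 + 3*t - 6)/(16*t^6 + 16*t^5 - 12*t^4 + 64*t^3 + 40*t^2 - 36*t + 81)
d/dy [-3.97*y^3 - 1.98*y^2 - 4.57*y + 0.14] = -11.91*y^2 - 3.96*y - 4.57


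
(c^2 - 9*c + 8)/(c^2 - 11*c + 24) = (c - 1)/(c - 3)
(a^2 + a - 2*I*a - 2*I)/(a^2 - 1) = (a - 2*I)/(a - 1)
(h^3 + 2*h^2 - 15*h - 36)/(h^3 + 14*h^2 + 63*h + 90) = (h^2 - h - 12)/(h^2 + 11*h + 30)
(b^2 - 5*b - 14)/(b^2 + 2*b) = (b - 7)/b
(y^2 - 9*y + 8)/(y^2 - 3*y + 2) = (y - 8)/(y - 2)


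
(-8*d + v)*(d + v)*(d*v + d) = -8*d^3*v - 8*d^3 - 7*d^2*v^2 - 7*d^2*v + d*v^3 + d*v^2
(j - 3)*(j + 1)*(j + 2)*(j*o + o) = j^4*o + j^3*o - 7*j^2*o - 13*j*o - 6*o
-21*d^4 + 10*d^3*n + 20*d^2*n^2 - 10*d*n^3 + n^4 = (-7*d + n)*(-3*d + n)*(-d + n)*(d + n)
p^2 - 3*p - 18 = (p - 6)*(p + 3)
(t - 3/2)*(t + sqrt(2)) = t^2 - 3*t/2 + sqrt(2)*t - 3*sqrt(2)/2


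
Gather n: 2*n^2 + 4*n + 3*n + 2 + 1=2*n^2 + 7*n + 3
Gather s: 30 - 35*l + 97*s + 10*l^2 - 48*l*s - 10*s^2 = 10*l^2 - 35*l - 10*s^2 + s*(97 - 48*l) + 30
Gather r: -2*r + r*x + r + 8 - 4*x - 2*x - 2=r*(x - 1) - 6*x + 6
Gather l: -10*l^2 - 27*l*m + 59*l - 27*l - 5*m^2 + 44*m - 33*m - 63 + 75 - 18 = -10*l^2 + l*(32 - 27*m) - 5*m^2 + 11*m - 6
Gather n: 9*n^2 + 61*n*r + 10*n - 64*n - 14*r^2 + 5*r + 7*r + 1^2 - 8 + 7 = 9*n^2 + n*(61*r - 54) - 14*r^2 + 12*r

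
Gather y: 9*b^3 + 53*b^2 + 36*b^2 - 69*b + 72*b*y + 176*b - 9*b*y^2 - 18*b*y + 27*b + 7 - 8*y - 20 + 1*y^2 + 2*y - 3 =9*b^3 + 89*b^2 + 134*b + y^2*(1 - 9*b) + y*(54*b - 6) - 16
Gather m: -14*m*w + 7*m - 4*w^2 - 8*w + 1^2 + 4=m*(7 - 14*w) - 4*w^2 - 8*w + 5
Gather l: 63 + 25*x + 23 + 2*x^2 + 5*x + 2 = 2*x^2 + 30*x + 88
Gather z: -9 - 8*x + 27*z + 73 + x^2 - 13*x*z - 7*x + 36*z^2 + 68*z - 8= x^2 - 15*x + 36*z^2 + z*(95 - 13*x) + 56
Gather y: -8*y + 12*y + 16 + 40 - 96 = 4*y - 40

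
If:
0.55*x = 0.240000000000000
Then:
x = 0.44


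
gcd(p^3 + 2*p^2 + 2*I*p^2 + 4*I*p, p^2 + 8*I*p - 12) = p + 2*I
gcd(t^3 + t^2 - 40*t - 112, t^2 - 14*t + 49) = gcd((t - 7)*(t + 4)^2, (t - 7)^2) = t - 7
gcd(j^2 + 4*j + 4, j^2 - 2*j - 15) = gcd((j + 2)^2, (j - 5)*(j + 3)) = 1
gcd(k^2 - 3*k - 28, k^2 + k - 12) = k + 4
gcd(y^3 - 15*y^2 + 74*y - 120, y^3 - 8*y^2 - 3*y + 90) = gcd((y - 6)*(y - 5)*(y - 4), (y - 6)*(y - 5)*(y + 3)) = y^2 - 11*y + 30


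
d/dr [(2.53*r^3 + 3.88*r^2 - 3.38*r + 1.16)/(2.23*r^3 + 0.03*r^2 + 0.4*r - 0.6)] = (-8.5765*r^4 + 17.0988*r^3 - 10.661*r^2 - 4.7256*r + 1.564)/(4.9729*r^6 + 0.1338*r^5 + 1.7849*r^4 - 2.652*r^3 + 0.124*r^2 - 0.48*r + 0.36)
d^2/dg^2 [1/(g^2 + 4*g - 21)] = 2*(-g^2 - 4*g + 4*(g + 2)^2 + 21)/(g^2 + 4*g - 21)^3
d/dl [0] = 0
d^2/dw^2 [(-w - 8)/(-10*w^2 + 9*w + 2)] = 2*((-30*w - 71)*(-10*w^2 + 9*w + 2) - (w + 8)*(20*w - 9)^2)/(-10*w^2 + 9*w + 2)^3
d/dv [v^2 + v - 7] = 2*v + 1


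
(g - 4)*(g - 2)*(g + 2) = g^3 - 4*g^2 - 4*g + 16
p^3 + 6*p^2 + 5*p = p*(p + 1)*(p + 5)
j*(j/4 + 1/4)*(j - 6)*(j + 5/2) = j^4/4 - 5*j^3/8 - 37*j^2/8 - 15*j/4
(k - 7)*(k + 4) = k^2 - 3*k - 28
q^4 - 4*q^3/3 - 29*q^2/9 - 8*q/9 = q*(q - 8/3)*(q + 1/3)*(q + 1)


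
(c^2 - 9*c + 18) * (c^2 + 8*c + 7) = c^4 - c^3 - 47*c^2 + 81*c + 126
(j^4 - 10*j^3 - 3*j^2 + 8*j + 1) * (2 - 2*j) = -2*j^5 + 22*j^4 - 14*j^3 - 22*j^2 + 14*j + 2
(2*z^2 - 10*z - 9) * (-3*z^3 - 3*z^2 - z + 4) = -6*z^5 + 24*z^4 + 55*z^3 + 45*z^2 - 31*z - 36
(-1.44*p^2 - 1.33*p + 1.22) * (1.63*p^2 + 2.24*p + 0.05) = -2.3472*p^4 - 5.3935*p^3 - 1.0626*p^2 + 2.6663*p + 0.061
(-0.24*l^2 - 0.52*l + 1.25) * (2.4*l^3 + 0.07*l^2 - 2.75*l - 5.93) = -0.576*l^5 - 1.2648*l^4 + 3.6236*l^3 + 2.9407*l^2 - 0.3539*l - 7.4125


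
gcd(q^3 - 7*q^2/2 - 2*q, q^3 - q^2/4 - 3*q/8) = q^2 + q/2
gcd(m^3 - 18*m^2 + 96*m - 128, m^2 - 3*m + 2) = m - 2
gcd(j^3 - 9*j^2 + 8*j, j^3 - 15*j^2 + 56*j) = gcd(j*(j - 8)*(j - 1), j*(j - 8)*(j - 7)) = j^2 - 8*j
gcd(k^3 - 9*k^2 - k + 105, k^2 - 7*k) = k - 7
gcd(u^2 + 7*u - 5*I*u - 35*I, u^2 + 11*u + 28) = u + 7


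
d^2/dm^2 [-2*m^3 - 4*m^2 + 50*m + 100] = -12*m - 8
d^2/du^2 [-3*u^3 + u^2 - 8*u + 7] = 2 - 18*u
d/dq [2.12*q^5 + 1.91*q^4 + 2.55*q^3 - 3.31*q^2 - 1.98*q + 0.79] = 10.6*q^4 + 7.64*q^3 + 7.65*q^2 - 6.62*q - 1.98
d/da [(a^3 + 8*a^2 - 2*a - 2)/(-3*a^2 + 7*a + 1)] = (-3*a^4 + 14*a^3 + 53*a^2 + 4*a + 12)/(9*a^4 - 42*a^3 + 43*a^2 + 14*a + 1)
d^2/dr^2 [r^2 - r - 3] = 2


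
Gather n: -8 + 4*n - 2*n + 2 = 2*n - 6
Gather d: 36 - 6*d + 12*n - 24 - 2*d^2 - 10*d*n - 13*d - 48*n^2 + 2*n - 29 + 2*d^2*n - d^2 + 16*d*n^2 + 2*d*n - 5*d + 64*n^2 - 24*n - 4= d^2*(2*n - 3) + d*(16*n^2 - 8*n - 24) + 16*n^2 - 10*n - 21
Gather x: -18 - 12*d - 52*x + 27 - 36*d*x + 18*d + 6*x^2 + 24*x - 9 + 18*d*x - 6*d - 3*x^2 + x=3*x^2 + x*(-18*d - 27)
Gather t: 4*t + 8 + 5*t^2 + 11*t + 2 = 5*t^2 + 15*t + 10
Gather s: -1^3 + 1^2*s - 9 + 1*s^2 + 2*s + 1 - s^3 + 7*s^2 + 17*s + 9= -s^3 + 8*s^2 + 20*s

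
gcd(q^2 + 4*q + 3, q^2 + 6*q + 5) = q + 1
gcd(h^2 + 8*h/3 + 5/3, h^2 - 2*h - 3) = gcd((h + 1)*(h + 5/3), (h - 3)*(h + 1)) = h + 1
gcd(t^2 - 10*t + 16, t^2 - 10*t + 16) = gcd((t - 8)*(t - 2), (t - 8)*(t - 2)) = t^2 - 10*t + 16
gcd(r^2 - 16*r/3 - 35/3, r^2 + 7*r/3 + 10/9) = r + 5/3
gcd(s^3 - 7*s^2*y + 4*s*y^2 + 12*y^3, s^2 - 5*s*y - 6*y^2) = -s^2 + 5*s*y + 6*y^2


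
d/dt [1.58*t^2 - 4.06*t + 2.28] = 3.16*t - 4.06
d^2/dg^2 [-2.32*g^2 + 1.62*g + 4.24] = -4.64000000000000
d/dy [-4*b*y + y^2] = -4*b + 2*y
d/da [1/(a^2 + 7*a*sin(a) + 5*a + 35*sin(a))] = -(7*a*cos(a) + 2*a + 7*sin(a) + 35*cos(a) + 5)/((a + 5)^2*(a + 7*sin(a))^2)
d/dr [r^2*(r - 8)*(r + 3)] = r*(4*r^2 - 15*r - 48)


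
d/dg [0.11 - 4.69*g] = -4.69000000000000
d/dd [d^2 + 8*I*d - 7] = 2*d + 8*I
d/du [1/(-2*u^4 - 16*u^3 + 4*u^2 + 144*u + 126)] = 2*(u^3 + 6*u^2 - u - 18)/(-u^4 - 8*u^3 + 2*u^2 + 72*u + 63)^2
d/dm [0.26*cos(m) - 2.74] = -0.26*sin(m)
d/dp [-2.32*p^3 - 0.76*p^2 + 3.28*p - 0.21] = -6.96*p^2 - 1.52*p + 3.28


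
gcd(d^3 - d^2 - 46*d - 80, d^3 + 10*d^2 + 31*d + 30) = d^2 + 7*d + 10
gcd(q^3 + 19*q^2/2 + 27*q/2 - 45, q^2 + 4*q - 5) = q + 5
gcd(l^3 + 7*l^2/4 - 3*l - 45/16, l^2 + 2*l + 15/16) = l + 3/4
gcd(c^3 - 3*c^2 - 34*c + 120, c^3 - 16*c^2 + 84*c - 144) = c - 4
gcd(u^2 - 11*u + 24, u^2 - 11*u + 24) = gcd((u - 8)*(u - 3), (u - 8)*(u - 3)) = u^2 - 11*u + 24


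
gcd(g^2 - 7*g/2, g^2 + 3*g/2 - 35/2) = g - 7/2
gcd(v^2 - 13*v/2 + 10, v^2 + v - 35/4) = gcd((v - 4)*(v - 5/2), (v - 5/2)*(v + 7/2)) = v - 5/2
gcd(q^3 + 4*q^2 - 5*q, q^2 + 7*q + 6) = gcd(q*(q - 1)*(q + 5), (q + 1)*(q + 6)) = 1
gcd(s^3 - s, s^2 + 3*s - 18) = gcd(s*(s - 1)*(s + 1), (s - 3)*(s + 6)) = 1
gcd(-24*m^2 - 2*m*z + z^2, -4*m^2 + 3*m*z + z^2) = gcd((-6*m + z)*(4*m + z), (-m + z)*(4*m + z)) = 4*m + z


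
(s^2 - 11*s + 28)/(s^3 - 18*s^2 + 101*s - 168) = (s - 4)/(s^2 - 11*s + 24)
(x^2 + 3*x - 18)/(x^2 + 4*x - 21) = (x + 6)/(x + 7)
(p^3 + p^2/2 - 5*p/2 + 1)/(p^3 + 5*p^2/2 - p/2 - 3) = (2*p - 1)/(2*p + 3)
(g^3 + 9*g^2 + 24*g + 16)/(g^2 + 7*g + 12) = (g^2 + 5*g + 4)/(g + 3)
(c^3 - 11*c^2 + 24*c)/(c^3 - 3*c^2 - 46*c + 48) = c*(c - 3)/(c^2 + 5*c - 6)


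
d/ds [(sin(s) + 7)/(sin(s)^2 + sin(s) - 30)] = (-14*sin(s) + cos(s)^2 - 38)*cos(s)/(sin(s)^2 + sin(s) - 30)^2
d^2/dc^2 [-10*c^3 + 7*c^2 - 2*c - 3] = 14 - 60*c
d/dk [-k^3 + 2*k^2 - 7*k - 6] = -3*k^2 + 4*k - 7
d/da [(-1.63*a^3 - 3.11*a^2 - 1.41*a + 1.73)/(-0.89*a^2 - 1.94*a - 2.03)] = (1.4507*a^4 + 6.3244*a^3 + 14.7052*a^2 + 15.706*a + 6.2185)/(0.7921*a^4 + 3.4532*a^3 + 7.377*a^2 + 7.8764*a + 4.1209)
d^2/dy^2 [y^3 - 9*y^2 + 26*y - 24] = 6*y - 18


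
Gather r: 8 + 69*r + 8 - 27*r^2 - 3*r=-27*r^2 + 66*r + 16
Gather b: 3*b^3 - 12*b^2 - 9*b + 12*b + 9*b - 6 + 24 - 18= 3*b^3 - 12*b^2 + 12*b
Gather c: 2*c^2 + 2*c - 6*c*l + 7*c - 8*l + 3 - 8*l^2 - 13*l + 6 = 2*c^2 + c*(9 - 6*l) - 8*l^2 - 21*l + 9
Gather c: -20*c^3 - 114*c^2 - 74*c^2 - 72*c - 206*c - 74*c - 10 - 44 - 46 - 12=-20*c^3 - 188*c^2 - 352*c - 112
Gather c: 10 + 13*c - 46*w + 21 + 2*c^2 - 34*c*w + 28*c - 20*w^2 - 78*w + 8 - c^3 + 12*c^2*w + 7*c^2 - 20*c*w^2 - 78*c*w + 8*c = -c^3 + c^2*(12*w + 9) + c*(-20*w^2 - 112*w + 49) - 20*w^2 - 124*w + 39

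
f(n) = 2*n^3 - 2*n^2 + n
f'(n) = 6*n^2 - 4*n + 1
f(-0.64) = -1.98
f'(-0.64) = 6.02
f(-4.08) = -173.21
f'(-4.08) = 117.20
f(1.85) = 7.67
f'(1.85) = 14.14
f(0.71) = 0.42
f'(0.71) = 1.18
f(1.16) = 1.59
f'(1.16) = 4.43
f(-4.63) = -246.01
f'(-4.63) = 148.14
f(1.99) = 9.83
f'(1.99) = 16.80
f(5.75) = 319.84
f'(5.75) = 176.38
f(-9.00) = -1629.00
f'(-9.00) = 523.00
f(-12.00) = -3756.00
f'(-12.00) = 913.00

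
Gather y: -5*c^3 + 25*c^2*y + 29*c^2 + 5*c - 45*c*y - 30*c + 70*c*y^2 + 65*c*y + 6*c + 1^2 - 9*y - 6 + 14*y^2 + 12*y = -5*c^3 + 29*c^2 - 19*c + y^2*(70*c + 14) + y*(25*c^2 + 20*c + 3) - 5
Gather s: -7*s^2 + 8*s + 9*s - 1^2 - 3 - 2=-7*s^2 + 17*s - 6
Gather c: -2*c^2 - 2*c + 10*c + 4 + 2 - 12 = -2*c^2 + 8*c - 6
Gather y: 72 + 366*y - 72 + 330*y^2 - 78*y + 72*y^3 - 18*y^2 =72*y^3 + 312*y^2 + 288*y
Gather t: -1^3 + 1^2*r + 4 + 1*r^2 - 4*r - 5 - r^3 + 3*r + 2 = -r^3 + r^2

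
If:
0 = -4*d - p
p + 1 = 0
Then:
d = 1/4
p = -1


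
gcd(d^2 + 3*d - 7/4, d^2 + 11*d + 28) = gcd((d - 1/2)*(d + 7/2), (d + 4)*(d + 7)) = 1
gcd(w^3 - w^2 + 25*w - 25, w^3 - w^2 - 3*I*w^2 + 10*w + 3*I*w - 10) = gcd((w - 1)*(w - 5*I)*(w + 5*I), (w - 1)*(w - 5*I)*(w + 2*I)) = w^2 + w*(-1 - 5*I) + 5*I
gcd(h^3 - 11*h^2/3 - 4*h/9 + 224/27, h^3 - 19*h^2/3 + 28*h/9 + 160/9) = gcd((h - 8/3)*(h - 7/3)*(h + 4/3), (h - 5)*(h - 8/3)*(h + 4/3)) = h^2 - 4*h/3 - 32/9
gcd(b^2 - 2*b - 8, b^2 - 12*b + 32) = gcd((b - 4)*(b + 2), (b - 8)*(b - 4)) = b - 4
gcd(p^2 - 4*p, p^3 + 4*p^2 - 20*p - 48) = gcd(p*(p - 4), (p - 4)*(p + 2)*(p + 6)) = p - 4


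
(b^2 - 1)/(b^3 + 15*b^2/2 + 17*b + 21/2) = 2*(b - 1)/(2*b^2 + 13*b + 21)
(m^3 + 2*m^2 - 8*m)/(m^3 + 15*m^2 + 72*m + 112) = m*(m - 2)/(m^2 + 11*m + 28)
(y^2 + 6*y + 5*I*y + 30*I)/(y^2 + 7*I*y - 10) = (y + 6)/(y + 2*I)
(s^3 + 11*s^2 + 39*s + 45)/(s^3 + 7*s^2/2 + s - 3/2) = 2*(s^2 + 8*s + 15)/(2*s^2 + s - 1)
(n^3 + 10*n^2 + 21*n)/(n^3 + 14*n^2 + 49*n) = (n + 3)/(n + 7)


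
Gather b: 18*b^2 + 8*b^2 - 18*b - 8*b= 26*b^2 - 26*b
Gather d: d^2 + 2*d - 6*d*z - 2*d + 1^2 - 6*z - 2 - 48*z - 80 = d^2 - 6*d*z - 54*z - 81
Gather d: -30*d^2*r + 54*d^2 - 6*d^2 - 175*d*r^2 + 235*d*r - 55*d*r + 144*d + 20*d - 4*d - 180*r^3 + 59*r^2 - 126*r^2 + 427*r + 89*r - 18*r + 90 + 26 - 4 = d^2*(48 - 30*r) + d*(-175*r^2 + 180*r + 160) - 180*r^3 - 67*r^2 + 498*r + 112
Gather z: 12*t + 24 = 12*t + 24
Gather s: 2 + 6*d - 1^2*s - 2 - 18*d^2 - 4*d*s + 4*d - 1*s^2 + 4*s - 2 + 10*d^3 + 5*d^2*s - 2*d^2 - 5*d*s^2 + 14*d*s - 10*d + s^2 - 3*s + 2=10*d^3 - 20*d^2 - 5*d*s^2 + s*(5*d^2 + 10*d)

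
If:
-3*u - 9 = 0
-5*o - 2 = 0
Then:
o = -2/5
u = -3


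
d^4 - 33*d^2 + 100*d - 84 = (d - 3)*(d - 2)^2*(d + 7)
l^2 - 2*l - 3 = (l - 3)*(l + 1)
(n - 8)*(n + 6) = n^2 - 2*n - 48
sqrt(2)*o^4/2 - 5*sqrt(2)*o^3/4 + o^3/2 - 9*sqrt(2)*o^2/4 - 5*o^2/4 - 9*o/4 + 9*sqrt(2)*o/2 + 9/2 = (o - 3)*(o - 3/2)*(o + 2)*(sqrt(2)*o/2 + 1/2)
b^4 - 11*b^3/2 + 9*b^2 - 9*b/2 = b*(b - 3)*(b - 3/2)*(b - 1)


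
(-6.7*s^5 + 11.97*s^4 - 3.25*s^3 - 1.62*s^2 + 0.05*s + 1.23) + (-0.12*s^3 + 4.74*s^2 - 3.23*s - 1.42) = -6.7*s^5 + 11.97*s^4 - 3.37*s^3 + 3.12*s^2 - 3.18*s - 0.19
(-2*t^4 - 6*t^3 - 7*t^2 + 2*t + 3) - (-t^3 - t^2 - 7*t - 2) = -2*t^4 - 5*t^3 - 6*t^2 + 9*t + 5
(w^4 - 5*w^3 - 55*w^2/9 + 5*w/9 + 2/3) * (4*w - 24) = 4*w^5 - 44*w^4 + 860*w^3/9 + 1340*w^2/9 - 32*w/3 - 16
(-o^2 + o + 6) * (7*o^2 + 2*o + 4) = -7*o^4 + 5*o^3 + 40*o^2 + 16*o + 24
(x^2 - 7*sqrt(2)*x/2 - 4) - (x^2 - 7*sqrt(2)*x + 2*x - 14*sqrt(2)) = -2*x + 7*sqrt(2)*x/2 - 4 + 14*sqrt(2)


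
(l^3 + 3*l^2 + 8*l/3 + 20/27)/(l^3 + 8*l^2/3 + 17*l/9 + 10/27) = (3*l + 2)/(3*l + 1)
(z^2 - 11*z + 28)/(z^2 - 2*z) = (z^2 - 11*z + 28)/(z*(z - 2))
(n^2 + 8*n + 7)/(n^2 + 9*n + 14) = (n + 1)/(n + 2)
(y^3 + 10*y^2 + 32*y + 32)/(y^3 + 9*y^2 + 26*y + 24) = (y + 4)/(y + 3)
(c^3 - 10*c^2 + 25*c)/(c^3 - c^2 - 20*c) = (c - 5)/(c + 4)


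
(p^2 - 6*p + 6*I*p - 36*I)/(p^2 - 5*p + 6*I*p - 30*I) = (p - 6)/(p - 5)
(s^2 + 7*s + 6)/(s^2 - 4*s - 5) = (s + 6)/(s - 5)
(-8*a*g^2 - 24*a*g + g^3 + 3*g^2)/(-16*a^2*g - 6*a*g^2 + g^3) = (g + 3)/(2*a + g)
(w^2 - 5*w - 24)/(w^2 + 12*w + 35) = (w^2 - 5*w - 24)/(w^2 + 12*w + 35)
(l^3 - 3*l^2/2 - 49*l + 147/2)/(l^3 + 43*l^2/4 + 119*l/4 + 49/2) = 2*(2*l^2 - 17*l + 21)/(4*l^2 + 15*l + 14)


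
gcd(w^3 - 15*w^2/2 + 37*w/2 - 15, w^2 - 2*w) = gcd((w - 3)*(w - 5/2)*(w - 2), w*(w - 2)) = w - 2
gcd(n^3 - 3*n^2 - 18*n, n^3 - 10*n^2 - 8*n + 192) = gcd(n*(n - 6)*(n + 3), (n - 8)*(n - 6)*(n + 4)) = n - 6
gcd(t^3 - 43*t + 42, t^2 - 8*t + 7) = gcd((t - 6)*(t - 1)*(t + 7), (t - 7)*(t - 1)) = t - 1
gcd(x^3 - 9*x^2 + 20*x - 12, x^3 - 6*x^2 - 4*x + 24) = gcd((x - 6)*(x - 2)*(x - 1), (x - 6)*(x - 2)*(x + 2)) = x^2 - 8*x + 12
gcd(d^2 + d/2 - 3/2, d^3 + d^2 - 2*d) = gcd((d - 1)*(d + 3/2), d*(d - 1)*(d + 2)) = d - 1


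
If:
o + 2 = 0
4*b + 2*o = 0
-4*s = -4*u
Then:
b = 1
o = -2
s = u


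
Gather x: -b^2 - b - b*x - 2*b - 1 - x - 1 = -b^2 - 3*b + x*(-b - 1) - 2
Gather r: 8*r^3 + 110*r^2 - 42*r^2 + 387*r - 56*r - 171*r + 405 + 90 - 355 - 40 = 8*r^3 + 68*r^2 + 160*r + 100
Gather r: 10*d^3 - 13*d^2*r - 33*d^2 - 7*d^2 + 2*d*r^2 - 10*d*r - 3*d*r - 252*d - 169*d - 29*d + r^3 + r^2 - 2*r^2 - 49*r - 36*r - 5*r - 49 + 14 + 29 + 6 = 10*d^3 - 40*d^2 - 450*d + r^3 + r^2*(2*d - 1) + r*(-13*d^2 - 13*d - 90)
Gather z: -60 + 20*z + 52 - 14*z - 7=6*z - 15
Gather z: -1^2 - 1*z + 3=2 - z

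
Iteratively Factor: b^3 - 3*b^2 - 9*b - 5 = (b + 1)*(b^2 - 4*b - 5) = (b - 5)*(b + 1)*(b + 1)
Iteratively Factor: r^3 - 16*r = (r)*(r^2 - 16) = r*(r + 4)*(r - 4)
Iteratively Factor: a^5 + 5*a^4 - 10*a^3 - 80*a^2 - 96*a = (a + 2)*(a^4 + 3*a^3 - 16*a^2 - 48*a) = (a + 2)*(a + 3)*(a^3 - 16*a) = (a + 2)*(a + 3)*(a + 4)*(a^2 - 4*a) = a*(a + 2)*(a + 3)*(a + 4)*(a - 4)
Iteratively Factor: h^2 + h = (h + 1)*(h)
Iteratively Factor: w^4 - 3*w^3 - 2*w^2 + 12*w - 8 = (w + 2)*(w^3 - 5*w^2 + 8*w - 4) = (w - 2)*(w + 2)*(w^2 - 3*w + 2) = (w - 2)^2*(w + 2)*(w - 1)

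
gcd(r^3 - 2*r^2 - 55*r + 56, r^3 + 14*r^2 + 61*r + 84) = r + 7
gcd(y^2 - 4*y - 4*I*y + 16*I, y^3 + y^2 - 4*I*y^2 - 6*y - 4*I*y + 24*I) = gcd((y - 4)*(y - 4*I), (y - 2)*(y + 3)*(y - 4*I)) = y - 4*I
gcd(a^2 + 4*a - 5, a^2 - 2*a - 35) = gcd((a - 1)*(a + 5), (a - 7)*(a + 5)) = a + 5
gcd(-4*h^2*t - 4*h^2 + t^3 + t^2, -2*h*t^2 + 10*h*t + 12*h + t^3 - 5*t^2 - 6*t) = -2*h*t - 2*h + t^2 + t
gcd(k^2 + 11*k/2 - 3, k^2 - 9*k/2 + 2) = k - 1/2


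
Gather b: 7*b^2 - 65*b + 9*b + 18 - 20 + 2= 7*b^2 - 56*b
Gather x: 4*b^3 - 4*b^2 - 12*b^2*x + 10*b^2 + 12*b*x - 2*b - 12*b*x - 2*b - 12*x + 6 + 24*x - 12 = 4*b^3 + 6*b^2 - 4*b + x*(12 - 12*b^2) - 6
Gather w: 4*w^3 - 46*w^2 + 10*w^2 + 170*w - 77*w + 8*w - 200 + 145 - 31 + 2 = 4*w^3 - 36*w^2 + 101*w - 84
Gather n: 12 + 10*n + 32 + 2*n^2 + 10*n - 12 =2*n^2 + 20*n + 32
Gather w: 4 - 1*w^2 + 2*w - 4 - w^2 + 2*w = -2*w^2 + 4*w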